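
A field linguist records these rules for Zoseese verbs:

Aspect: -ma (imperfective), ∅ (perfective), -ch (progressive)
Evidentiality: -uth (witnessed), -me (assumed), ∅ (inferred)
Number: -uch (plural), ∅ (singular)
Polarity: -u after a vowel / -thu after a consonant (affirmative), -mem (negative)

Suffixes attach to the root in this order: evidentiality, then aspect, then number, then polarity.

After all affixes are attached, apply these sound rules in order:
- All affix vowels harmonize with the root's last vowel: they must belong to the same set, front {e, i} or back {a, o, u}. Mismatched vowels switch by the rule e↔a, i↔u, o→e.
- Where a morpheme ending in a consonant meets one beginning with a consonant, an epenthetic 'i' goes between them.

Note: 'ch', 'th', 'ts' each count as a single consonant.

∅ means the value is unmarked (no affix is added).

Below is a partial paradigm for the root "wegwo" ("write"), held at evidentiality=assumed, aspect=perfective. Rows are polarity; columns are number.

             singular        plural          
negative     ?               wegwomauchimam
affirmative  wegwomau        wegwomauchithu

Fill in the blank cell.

Attach evidentiality assumed -me → wegwome.
aspect = perfective: zero marking, form stays wegwome.
number = singular: zero marking, form stays wegwome.
Attach polarity negative -mem → wegwomemem.
Apply vowel harmony: wegwomemem → wegwomamam.
Epenthesis: no change.

wegwomamam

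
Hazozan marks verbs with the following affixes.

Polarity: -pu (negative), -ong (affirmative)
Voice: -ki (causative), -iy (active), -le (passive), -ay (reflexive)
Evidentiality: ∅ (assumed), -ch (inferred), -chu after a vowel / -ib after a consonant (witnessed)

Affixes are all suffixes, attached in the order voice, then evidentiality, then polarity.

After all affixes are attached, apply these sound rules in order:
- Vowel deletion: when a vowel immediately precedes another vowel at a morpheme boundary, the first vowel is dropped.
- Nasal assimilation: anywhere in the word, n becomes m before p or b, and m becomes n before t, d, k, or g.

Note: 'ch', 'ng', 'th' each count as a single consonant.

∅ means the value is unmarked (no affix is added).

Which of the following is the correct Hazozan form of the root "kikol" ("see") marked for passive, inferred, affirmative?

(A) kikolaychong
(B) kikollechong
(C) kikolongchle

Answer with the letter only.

B

Attach voice passive -le → kikolle.
Attach evidentiality inferred -ch → kikollech.
Attach polarity affirmative -ong → kikollechong.
Vowel deletion: no change.
Nasal assimilation: no change.
So the correct form is kikollechong, option (B).
(A) kikolaychong is wrong: it uses reflexive instead of passive for voice.
(C) kikolongchle is wrong: it has the affixes in the wrong order.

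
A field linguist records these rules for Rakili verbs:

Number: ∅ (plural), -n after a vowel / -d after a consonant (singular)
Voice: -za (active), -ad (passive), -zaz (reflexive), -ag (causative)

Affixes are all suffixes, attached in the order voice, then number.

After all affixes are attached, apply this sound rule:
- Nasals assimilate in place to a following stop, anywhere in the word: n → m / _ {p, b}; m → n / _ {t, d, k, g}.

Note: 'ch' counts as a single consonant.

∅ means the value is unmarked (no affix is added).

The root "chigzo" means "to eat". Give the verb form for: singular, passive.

chigzoadd

Attach voice passive -ad → chigzoad.
Attach number singular -d (after consonant 'd') → chigzoadd.
Nasal assimilation: no change.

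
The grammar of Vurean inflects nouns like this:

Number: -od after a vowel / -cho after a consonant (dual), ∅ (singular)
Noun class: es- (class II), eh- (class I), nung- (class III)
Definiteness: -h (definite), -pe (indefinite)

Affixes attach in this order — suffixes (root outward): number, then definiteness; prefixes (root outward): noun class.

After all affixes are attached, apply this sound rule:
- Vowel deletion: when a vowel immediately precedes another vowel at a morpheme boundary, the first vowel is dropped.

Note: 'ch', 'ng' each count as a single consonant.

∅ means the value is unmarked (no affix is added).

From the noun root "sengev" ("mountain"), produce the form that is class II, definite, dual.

Attach number dual -cho (after consonant 'v') → sengevcho.
Attach noun class class II es- → essengevcho.
Attach definiteness definite -h → essengevchoh.
Vowel deletion: no change.

essengevchoh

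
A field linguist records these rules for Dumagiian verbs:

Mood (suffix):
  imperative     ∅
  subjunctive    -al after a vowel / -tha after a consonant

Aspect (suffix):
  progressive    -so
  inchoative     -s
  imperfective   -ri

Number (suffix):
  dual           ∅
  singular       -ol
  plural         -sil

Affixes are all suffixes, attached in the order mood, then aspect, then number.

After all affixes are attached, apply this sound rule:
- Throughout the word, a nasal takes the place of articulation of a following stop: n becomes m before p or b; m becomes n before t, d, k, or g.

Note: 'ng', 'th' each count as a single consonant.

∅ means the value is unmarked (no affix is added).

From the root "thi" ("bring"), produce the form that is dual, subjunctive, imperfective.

thialri

Attach mood subjunctive -al (after vowel 'i') → thial.
Attach aspect imperfective -ri → thialri.
number = dual: zero marking, form stays thialri.
Nasal assimilation: no change.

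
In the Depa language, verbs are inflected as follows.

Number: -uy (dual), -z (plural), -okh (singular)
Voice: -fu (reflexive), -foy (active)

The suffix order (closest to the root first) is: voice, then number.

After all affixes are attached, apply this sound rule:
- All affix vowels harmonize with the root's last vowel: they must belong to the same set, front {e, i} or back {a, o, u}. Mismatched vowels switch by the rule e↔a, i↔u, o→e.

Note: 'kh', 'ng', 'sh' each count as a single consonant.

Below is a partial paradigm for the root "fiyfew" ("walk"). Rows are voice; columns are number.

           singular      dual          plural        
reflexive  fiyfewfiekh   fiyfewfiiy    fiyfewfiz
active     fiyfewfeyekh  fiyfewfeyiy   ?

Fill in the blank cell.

Attach voice active -foy → fiyfewfoy.
Attach number plural -z → fiyfewfoyz.
Apply vowel harmony: fiyfewfoyz → fiyfewfeyz.

fiyfewfeyz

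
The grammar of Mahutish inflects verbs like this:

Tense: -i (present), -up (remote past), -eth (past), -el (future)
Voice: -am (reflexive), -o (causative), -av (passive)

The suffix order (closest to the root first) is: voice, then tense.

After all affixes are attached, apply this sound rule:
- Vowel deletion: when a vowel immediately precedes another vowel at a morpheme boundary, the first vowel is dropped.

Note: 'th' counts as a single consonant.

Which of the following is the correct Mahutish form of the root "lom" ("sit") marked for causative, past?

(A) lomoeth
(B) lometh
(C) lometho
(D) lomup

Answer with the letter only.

Attach voice causative -o → lomo.
Attach tense past -eth → lomoeth.
Apply vowel deletion: lomoeth → lometh.
So the correct form is lometh, option (B).
(D) lomup is wrong: it uses remote past instead of past for tense.
(A) lomoeth is wrong: it fails to apply the sound rule(s).
(C) lometho is wrong: it has the affixes in the wrong order.

B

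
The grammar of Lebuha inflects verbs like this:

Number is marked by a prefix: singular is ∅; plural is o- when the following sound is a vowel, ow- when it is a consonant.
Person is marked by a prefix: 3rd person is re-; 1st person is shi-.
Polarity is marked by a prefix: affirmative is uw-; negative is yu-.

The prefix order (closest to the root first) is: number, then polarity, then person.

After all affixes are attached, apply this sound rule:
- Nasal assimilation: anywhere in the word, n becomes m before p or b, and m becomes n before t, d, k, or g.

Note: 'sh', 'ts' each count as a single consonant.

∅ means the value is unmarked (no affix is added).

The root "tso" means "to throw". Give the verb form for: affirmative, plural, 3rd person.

Attach number plural ow- (before consonant 'ts') → owtso.
Attach polarity affirmative uw- → uwowtso.
Attach person 3rd person re- → reuwowtso.
Nasal assimilation: no change.

reuwowtso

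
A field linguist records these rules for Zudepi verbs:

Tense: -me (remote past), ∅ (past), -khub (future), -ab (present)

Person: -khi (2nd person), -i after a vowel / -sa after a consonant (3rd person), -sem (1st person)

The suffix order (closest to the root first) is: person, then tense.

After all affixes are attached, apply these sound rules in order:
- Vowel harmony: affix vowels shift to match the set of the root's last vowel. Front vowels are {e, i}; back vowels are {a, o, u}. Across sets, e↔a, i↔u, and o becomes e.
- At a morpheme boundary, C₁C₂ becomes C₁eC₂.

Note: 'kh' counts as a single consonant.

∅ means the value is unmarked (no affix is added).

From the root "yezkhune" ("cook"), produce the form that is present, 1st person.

Attach person 1st person -sem → yezkhunesem.
Attach tense present -ab → yezkhunesemab.
Apply vowel harmony: yezkhunesemab → yezkhunesemeb.
Epenthesis: no change.

yezkhunesemeb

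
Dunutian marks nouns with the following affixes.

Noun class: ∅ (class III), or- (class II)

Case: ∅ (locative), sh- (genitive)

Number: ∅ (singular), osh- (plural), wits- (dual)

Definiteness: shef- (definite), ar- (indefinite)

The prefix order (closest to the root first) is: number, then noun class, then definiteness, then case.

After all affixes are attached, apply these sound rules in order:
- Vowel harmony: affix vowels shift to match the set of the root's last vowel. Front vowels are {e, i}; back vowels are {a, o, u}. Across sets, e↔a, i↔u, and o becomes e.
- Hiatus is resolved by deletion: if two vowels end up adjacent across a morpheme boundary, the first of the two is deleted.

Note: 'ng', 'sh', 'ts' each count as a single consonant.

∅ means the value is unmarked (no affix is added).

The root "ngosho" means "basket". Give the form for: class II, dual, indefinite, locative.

Attach number dual wits- → witsngosho.
Attach noun class class II or- → orwitsngosho.
Attach definiteness indefinite ar- → arorwitsngosho.
case = locative: zero marking, form stays arorwitsngosho.
Apply vowel harmony: arorwitsngosho → arorwutsngosho.
Vowel deletion: no change.

arorwutsngosho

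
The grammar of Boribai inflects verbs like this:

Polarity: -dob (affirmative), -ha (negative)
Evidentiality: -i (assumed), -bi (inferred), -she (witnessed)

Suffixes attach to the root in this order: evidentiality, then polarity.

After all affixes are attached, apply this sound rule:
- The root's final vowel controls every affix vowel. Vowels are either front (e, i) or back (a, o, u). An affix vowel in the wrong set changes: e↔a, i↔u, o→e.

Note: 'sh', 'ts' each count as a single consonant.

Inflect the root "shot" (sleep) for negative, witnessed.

Attach evidentiality witnessed -she → shotshe.
Attach polarity negative -ha → shotsheha.
Apply vowel harmony: shotsheha → shotshaha.

shotshaha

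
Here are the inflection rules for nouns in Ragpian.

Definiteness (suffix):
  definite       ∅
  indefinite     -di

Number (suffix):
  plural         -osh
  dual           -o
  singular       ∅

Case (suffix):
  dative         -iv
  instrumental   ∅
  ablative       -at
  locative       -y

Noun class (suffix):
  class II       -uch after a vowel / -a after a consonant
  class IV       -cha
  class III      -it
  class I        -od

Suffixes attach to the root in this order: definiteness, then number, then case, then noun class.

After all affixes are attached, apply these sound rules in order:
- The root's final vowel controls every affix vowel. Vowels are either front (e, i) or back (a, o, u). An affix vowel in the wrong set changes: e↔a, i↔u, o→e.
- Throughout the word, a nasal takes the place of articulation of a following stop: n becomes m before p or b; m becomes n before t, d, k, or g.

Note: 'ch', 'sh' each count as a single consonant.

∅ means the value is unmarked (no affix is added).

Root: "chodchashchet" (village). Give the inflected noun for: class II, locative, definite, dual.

definiteness = definite: zero marking, form stays chodchashchet.
Attach number dual -o → chodchashcheto.
Attach case locative -y → chodchashchetoy.
Attach noun class class II -a (after consonant 'y') → chodchashchetoya.
Apply vowel harmony: chodchashchetoya → chodchashcheteye.
Nasal assimilation: no change.

chodchashcheteye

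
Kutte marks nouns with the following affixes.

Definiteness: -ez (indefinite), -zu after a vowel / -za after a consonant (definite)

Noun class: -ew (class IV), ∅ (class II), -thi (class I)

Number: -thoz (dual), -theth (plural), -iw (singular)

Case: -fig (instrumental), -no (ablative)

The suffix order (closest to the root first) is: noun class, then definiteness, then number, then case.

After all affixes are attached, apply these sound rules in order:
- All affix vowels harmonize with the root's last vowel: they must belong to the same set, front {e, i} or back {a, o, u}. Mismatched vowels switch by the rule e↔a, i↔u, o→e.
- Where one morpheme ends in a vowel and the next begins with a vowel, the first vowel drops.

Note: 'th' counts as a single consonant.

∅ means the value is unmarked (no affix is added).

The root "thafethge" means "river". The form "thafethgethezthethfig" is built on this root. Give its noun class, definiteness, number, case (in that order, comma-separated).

Segment: thafethge-thi-ez-theth-fig.
noun class: -thi → class I.
definiteness: -ez → indefinite.
number: -theth → plural.
case: -fig → instrumental.

class I, indefinite, plural, instrumental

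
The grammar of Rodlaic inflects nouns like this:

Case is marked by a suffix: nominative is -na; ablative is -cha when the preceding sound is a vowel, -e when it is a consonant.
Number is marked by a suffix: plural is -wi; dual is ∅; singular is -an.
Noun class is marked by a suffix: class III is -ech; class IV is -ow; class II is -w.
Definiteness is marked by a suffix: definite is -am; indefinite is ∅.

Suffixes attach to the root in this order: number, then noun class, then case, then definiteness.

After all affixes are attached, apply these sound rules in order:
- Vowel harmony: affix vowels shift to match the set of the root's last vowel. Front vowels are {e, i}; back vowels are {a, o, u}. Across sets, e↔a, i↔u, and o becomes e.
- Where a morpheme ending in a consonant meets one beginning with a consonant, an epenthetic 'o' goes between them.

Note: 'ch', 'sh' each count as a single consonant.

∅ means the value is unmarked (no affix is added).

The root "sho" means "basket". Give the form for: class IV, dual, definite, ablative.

shoowaam

number = dual: zero marking, form stays sho.
Attach noun class class IV -ow → shoow.
Attach case ablative -e (after consonant 'w') → shoowe.
Attach definiteness definite -am → shooweam.
Apply vowel harmony: shooweam → shoowaam.
Epenthesis: no change.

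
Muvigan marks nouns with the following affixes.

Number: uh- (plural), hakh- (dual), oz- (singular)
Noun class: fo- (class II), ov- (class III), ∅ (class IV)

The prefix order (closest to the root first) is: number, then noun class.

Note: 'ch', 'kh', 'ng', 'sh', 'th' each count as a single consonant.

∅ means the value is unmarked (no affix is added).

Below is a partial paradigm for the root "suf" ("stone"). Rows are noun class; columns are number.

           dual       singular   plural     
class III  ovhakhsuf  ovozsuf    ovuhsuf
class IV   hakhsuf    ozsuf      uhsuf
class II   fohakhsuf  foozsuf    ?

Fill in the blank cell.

fouhsuf

Attach number plural uh- → uhsuf.
Attach noun class class II fo- → fouhsuf.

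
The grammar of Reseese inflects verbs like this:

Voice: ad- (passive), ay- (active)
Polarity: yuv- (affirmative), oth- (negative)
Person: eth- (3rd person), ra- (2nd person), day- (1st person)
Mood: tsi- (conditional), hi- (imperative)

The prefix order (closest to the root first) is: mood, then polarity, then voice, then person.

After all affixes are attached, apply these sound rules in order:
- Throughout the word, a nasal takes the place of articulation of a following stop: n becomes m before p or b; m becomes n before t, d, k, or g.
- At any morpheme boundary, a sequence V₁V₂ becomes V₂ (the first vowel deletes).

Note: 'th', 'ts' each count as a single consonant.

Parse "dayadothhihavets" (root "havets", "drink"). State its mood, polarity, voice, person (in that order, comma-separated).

imperative, negative, passive, 1st person

Segment: day-ad-oth-hi-havets.
mood: hi- → imperative.
polarity: oth- → negative.
voice: ad- → passive.
person: day- → 1st person.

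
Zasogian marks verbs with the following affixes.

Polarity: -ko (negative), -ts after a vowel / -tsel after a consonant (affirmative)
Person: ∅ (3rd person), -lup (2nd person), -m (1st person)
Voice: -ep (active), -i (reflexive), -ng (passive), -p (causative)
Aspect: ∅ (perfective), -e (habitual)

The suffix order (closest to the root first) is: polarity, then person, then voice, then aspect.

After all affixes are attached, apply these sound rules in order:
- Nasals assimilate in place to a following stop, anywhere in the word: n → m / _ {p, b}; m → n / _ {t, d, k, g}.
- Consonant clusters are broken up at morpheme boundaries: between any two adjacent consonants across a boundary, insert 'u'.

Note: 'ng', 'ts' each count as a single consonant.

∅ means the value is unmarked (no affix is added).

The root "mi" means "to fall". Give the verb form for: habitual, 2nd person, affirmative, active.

Attach polarity affirmative -ts (after vowel 'i') → mits.
Attach person 2nd person -lup → mitslup.
Attach voice active -ep → mitslupep.
Attach aspect habitual -e → mitslupepe.
Nasal assimilation: no change.
Apply epenthesis: mitslupepe → mitsulupepe.

mitsulupepe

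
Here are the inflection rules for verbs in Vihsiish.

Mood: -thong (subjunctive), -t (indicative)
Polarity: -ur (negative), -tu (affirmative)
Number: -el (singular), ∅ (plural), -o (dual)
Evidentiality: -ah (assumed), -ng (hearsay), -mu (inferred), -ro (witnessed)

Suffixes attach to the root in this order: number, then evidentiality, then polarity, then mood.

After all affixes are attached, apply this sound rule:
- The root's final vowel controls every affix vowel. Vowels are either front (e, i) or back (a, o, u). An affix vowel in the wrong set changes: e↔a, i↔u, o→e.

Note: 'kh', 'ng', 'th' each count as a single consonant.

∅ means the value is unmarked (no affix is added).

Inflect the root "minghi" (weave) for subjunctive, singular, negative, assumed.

Attach number singular -el → minghiel.
Attach evidentiality assumed -ah → minghielah.
Attach polarity negative -ur → minghielahur.
Attach mood subjunctive -thong → minghielahurthong.
Apply vowel harmony: minghielahurthong → minghielehirtheng.

minghielehirtheng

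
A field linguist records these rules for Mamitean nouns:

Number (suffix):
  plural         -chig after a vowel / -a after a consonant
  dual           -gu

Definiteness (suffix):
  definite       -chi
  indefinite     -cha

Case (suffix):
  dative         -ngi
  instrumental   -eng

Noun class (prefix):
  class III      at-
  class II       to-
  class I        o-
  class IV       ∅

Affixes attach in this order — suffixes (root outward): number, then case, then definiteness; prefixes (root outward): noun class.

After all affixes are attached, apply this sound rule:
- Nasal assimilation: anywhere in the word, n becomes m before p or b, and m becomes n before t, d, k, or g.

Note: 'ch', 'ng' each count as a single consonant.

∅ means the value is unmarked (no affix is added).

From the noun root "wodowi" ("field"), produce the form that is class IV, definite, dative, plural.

Attach number plural -chig (after vowel 'i') → wodowichig.
noun class = class IV: zero marking, form stays wodowichig.
Attach case dative -ngi → wodowichigngi.
Attach definiteness definite -chi → wodowichigngichi.
Nasal assimilation: no change.

wodowichigngichi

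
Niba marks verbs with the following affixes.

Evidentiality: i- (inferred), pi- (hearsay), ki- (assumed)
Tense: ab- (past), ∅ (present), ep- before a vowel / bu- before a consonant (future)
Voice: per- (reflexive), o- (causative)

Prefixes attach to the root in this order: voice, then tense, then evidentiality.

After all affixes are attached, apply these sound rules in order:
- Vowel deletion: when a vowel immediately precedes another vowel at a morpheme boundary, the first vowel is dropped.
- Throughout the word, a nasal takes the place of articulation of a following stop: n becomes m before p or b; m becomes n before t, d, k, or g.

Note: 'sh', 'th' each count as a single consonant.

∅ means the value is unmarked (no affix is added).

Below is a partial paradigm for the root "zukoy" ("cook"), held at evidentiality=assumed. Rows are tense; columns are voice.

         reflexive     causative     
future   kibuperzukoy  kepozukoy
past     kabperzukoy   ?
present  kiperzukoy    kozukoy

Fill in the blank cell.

Attach voice causative o- → ozukoy.
Attach tense past ab- → abozukoy.
Attach evidentiality assumed ki- → kiabozukoy.
Apply vowel deletion: kiabozukoy → kabozukoy.
Nasal assimilation: no change.

kabozukoy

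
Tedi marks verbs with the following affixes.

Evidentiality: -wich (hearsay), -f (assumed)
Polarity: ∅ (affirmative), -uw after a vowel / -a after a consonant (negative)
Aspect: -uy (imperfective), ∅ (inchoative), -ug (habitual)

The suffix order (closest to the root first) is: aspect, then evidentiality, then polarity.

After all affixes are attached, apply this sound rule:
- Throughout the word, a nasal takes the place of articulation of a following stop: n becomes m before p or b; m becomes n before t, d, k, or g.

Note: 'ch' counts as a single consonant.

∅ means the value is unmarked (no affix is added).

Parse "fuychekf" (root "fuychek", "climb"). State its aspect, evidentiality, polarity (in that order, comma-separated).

Segment: fuychek-f.
aspect: ∅ → inchoative.
evidentiality: -f → assumed.
polarity: ∅ → affirmative.

inchoative, assumed, affirmative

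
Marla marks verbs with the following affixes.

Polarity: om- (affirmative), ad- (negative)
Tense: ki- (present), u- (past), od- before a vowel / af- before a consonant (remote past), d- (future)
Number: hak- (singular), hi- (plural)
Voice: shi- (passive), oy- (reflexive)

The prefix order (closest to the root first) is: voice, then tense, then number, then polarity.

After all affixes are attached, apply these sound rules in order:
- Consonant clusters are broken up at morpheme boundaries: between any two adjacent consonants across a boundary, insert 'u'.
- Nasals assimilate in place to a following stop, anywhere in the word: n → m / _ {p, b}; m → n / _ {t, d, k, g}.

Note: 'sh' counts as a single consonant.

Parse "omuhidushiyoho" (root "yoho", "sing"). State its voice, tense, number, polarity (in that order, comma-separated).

passive, future, plural, affirmative

Segment: om-hi-d-shi-yoho.
voice: shi- → passive.
tense: d- → future.
number: hi- → plural.
polarity: om- → affirmative.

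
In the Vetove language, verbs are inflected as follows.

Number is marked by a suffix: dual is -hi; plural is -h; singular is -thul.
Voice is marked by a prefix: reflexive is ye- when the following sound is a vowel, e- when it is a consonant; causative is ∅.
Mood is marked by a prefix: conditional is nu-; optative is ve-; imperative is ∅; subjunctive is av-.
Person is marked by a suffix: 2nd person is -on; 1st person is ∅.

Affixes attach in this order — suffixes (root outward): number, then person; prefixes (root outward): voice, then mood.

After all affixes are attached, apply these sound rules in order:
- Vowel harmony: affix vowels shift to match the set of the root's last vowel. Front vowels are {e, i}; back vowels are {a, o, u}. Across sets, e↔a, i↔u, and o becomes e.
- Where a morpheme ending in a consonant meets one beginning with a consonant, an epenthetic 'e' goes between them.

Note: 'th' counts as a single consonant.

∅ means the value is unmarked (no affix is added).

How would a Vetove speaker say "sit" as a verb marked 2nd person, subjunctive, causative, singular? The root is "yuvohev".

Attach number singular -thul → yuvohevthul.
voice = causative: zero marking, form stays yuvohevthul.
Attach person 2nd person -on → yuvohevthulon.
Attach mood subjunctive av- → avyuvohevthulon.
Apply vowel harmony: avyuvohevthulon → evyuvohevthilen.
Apply epenthesis: evyuvohevthilen → eveyuvohevethilen.

eveyuvohevethilen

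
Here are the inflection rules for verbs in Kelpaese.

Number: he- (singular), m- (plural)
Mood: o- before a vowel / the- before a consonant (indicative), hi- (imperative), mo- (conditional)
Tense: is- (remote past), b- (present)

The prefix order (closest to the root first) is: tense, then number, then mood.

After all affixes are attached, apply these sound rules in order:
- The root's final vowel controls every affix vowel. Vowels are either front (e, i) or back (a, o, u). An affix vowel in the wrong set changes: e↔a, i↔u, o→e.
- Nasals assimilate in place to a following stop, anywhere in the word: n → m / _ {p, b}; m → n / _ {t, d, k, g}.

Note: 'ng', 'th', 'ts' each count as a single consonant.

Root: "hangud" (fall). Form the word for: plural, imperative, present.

Attach tense present b- → bhangud.
Attach number plural m- → mbhangud.
Attach mood imperative hi- → himbhangud.
Apply vowel harmony: himbhangud → humbhangud.
Nasal assimilation: no change.

humbhangud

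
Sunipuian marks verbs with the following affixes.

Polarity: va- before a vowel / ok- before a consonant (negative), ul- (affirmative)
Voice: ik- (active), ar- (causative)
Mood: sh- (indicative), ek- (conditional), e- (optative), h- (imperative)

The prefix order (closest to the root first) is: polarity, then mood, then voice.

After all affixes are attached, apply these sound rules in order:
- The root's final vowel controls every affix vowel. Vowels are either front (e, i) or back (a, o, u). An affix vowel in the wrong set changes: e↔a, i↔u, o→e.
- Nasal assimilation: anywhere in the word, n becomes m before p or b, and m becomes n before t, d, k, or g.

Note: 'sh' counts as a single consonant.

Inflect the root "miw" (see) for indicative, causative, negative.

ershekmiw

Attach polarity negative ok- (before consonant 'm') → okmiw.
Attach mood indicative sh- → shokmiw.
Attach voice causative ar- → arshokmiw.
Apply vowel harmony: arshokmiw → ershekmiw.
Nasal assimilation: no change.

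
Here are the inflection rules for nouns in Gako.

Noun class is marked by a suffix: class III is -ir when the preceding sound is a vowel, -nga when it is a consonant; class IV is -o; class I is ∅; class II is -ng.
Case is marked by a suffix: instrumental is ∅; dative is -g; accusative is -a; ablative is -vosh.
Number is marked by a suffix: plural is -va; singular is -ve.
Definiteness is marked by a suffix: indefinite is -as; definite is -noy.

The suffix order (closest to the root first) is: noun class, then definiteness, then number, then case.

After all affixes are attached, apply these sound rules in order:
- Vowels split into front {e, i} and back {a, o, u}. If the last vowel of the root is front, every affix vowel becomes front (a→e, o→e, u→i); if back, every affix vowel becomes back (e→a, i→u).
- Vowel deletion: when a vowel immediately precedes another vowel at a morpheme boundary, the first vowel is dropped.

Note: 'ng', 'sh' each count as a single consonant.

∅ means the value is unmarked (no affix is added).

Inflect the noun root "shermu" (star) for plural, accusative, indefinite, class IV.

shermasva

Attach noun class class IV -o → shermuo.
Attach definiteness indefinite -as → shermuoas.
Attach number plural -va → shermuoasva.
Attach case accusative -a → shermuoasvaa.
Vowel harmony: no change.
Apply vowel deletion: shermuoasvaa → shermasva.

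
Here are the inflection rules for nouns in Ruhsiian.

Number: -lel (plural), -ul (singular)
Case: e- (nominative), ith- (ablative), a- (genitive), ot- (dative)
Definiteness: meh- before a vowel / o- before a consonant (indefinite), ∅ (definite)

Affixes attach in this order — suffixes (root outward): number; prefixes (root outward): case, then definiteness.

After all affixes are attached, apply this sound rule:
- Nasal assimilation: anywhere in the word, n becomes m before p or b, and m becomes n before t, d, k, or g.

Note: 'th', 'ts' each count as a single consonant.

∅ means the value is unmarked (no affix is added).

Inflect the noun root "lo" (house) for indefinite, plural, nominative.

Attach case nominative e- → elo.
Attach definiteness indefinite meh- (before vowel 'e') → mehelo.
Attach number plural -lel → mehelolel.
Nasal assimilation: no change.

mehelolel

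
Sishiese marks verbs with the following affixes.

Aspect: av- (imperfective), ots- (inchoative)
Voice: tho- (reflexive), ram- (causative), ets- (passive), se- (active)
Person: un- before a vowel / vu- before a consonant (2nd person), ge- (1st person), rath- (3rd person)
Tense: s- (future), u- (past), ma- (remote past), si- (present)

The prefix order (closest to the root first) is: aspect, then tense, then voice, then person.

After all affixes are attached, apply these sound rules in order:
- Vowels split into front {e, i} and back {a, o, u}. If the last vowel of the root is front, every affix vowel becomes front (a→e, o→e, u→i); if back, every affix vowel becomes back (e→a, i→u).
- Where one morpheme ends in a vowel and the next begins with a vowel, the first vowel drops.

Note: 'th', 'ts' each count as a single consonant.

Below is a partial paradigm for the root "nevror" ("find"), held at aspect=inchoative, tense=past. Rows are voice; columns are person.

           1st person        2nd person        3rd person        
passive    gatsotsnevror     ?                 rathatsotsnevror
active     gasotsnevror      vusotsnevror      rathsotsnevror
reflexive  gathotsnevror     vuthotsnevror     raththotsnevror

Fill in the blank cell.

Attach aspect inchoative ots- → otsnevror.
Attach tense past u- → uotsnevror.
Attach voice passive ets- → etsuotsnevror.
Attach person 2nd person un- (before vowel 'e') → unetsuotsnevror.
Apply vowel harmony: unetsuotsnevror → unatsuotsnevror.
Apply vowel deletion: unatsuotsnevror → unatsotsnevror.

unatsotsnevror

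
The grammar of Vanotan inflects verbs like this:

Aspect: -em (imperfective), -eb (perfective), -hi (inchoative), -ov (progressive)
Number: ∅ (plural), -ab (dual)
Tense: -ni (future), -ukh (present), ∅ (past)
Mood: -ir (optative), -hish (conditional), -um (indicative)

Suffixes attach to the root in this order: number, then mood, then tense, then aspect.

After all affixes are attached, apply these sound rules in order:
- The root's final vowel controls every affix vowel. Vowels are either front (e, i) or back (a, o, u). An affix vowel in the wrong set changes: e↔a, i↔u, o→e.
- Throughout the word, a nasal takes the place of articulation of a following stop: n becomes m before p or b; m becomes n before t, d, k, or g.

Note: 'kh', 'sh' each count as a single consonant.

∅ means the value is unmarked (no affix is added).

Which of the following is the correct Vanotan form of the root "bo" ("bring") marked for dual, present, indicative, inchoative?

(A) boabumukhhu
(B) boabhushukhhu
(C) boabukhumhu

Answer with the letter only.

A

Attach number dual -ab → boab.
Attach mood indicative -um → boabum.
Attach tense present -ukh → boabumukh.
Attach aspect inchoative -hi → boabumukhhi.
Apply vowel harmony: boabumukhhi → boabumukhhu.
Nasal assimilation: no change.
So the correct form is boabumukhhu, option (A).
(B) boabhushukhhu is wrong: it uses conditional instead of indicative for mood.
(C) boabukhumhu is wrong: it has the affixes in the wrong order.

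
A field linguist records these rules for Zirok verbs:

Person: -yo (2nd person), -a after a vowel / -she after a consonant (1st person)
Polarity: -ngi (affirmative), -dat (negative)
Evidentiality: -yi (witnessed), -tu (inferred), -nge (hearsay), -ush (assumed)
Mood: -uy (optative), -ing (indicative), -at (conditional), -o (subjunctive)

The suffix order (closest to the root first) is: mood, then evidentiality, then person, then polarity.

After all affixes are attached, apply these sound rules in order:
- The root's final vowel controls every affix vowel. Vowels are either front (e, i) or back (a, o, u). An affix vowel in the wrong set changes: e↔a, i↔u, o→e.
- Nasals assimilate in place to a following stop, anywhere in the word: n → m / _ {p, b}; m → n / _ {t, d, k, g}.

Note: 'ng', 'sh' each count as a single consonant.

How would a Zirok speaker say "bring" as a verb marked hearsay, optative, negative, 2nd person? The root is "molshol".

Attach mood optative -uy → molsholuy.
Attach evidentiality hearsay -nge → molsholuynge.
Attach person 2nd person -yo → molsholuyngeyo.
Attach polarity negative -dat → molsholuyngeyodat.
Apply vowel harmony: molsholuyngeyodat → molsholuyngayodat.
Nasal assimilation: no change.

molsholuyngayodat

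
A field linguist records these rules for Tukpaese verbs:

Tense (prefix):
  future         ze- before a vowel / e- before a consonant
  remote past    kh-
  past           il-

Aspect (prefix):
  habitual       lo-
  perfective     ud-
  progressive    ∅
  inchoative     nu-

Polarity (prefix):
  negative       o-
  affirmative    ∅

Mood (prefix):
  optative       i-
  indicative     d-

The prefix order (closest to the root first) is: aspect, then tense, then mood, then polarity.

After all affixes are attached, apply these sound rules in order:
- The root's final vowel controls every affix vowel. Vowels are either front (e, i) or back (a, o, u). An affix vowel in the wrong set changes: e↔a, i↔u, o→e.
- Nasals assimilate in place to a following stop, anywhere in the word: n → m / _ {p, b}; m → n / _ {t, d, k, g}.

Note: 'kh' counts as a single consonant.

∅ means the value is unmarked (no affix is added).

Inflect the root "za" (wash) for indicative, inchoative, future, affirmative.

danuza

Attach aspect inchoative nu- → nuza.
Attach tense future e- (before consonant 'n') → enuza.
Attach mood indicative d- → denuza.
polarity = affirmative: zero marking, form stays denuza.
Apply vowel harmony: denuza → danuza.
Nasal assimilation: no change.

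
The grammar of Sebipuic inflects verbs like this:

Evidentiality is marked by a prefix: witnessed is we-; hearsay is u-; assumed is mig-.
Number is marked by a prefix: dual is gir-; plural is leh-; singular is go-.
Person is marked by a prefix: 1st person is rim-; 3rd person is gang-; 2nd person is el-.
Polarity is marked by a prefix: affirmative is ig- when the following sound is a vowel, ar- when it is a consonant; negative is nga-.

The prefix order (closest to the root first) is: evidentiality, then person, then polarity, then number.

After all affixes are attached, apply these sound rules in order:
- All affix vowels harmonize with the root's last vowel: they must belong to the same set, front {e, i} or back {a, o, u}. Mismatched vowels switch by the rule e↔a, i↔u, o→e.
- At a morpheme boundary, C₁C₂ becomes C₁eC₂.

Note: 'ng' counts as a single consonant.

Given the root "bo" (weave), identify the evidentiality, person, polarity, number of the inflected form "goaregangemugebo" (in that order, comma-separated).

assumed, 3rd person, affirmative, singular

Segment: go-ar-gang-mig-bo.
evidentiality: mig- → assumed.
person: gang- → 3rd person.
polarity: ig/ar- → affirmative.
number: go- → singular.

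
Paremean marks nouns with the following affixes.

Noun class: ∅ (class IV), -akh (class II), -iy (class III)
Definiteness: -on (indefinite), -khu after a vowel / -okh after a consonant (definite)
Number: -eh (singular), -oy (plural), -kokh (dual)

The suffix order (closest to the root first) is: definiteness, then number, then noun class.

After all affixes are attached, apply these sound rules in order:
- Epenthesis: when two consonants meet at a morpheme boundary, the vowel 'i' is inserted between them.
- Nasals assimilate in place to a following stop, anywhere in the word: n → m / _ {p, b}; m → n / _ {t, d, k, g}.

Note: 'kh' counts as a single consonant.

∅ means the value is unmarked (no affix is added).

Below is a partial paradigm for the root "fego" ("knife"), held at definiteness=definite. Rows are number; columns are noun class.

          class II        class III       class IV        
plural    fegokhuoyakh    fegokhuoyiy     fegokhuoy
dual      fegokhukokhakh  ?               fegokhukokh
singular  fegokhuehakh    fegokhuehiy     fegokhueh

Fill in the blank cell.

fegokhukokhiy

Attach definiteness definite -khu (after vowel 'o') → fegokhu.
Attach number dual -kokh → fegokhukokh.
Attach noun class class III -iy → fegokhukokhiy.
Epenthesis: no change.
Nasal assimilation: no change.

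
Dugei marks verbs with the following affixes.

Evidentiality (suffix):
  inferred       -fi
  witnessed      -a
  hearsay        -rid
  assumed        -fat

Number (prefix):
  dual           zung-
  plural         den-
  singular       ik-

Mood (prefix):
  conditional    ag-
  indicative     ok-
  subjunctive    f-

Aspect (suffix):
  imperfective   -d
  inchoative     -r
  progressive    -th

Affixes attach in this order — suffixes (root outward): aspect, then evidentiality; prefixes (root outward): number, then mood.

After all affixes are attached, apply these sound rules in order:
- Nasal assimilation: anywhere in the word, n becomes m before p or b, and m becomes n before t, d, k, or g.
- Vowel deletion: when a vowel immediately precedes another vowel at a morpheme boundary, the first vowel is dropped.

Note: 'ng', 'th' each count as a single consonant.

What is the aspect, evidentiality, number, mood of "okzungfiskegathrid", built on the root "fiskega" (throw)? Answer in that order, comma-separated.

progressive, hearsay, dual, indicative

Segment: ok-zung-fiskega-th-rid.
aspect: -th → progressive.
evidentiality: -rid → hearsay.
number: zung- → dual.
mood: ok- → indicative.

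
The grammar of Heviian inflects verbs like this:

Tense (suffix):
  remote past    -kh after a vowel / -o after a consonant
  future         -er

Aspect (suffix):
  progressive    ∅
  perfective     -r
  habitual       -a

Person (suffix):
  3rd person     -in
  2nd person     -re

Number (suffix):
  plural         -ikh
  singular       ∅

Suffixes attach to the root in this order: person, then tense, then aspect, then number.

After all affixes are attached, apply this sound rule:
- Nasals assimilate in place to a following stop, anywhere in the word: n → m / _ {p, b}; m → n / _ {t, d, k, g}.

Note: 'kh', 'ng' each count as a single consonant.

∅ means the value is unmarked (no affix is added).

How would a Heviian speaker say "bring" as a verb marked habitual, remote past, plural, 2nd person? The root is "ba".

Attach person 2nd person -re → bare.
Attach tense remote past -kh (after vowel 'e') → barekh.
Attach aspect habitual -a → barekha.
Attach number plural -ikh → barekhaikh.
Nasal assimilation: no change.

barekhaikh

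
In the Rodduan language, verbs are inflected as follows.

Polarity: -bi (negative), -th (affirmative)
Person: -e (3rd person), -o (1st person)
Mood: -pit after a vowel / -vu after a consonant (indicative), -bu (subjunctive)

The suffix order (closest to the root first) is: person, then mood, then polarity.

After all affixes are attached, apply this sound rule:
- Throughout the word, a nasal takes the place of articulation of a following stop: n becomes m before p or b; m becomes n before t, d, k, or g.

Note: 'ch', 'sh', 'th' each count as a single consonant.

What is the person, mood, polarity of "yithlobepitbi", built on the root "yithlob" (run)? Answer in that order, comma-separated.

Segment: yithlob-e-pit-bi.
person: -e → 3rd person.
mood: -pit/vu → indicative.
polarity: -bi → negative.

3rd person, indicative, negative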